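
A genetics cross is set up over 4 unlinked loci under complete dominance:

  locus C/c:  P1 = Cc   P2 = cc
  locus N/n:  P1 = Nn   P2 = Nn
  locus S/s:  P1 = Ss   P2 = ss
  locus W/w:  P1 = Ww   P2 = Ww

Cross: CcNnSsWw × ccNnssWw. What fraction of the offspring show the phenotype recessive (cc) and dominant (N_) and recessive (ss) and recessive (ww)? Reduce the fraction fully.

CcNnSsWw gametes: CNSW×1, CNSw×1, CNsW×1, CNsw×1, CnSW×1, CnSw×1, CnsW×1, Cnsw×1, cNSW×1, cNSw×1, cNsW×1, cNsw×1, cnSW×1, cnSw×1, cnsW×1, cnsw×1
ccNnssWw gametes: cNsW×4, cNsw×4, cnsW×4, cnsw×4
CcNnSsWw×ccNnssWw grid (16·16=256): CcNNSsWW=4 CcNNSsWw=8 CcNNSsww=4 CcNNssWW=4 CcNNssWw=8 CcNNssww=4 CcNnSsWW=8 CcNnSsWw=16 CcNnSsww=8 CcNnssWW=8 CcNnssWw=16 CcNnssww=8 CcnnSsWW=4 CcnnSsWw=8 CcnnSsww=4 CcnnssWW=4 CcnnssWw=8 Ccnnssww=4 ccNNSsWW=4 ccNNSsWw=8 ccNNSsww=4 ccNNssWW=4 ccNNssWw=8 ccNNssww=4 ccNnSsWW=8 ccNnSsWw=16 ccNnSsww=8 ccNnssWW=8 ccNnssWw=16 ccNnssww=8 ccnnSsWW=4 ccnnSsWw=8 ccnnSsww=4 ccnnssWW=4 ccnnssWw=8 ccnnssww=4
cc N_ ss ww hits 12/256; gcd=4; 12÷4/256÷4 = 3/64

P(cc N_ ss ww) = 3/64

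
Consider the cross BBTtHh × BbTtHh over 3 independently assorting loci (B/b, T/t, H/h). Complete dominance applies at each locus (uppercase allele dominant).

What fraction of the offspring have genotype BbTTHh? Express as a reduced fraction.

BBTtHh gametes: BTH×2, BTh×2, BtH×2, Bth×2
BbTtHh gametes: BTH×1, BTh×1, BtH×1, Bth×1, bTH×1, bTh×1, btH×1, bth×1
BBTtHh×BbTtHh grid (8·8=64): BBTTHH=2 BBTTHh=4 BBTThh=2 BBTtHH=4 BBTtHh=8 BBTthh=4 BBttHH=2 BBttHh=4 BBtthh=2 BbTTHH=2 BbTTHh=4 BbTThh=2 BbTtHH=4 BbTtHh=8 BbTthh=4 BbttHH=2 BbttHh=4 Bbtthh=2
BbTTHh hits 4/64; gcd=4; 4÷4/64÷4 = 1/16

P(BbTTHh) = 1/16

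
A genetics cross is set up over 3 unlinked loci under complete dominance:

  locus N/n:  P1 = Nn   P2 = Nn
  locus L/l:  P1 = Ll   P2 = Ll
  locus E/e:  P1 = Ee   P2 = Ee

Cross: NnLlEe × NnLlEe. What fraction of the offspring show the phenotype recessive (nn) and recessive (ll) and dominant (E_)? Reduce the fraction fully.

NnLlEe gametes: NLE×1, NLe×1, NlE×1, Nle×1, nLE×1, nLe×1, nlE×1, nle×1
NnLlEe gametes: NLE×1, NLe×1, NlE×1, Nle×1, nLE×1, nLe×1, nlE×1, nle×1
NnLlEe×NnLlEe grid (8·8=64): NNLLEE=1 NNLLEe=2 NNLLee=1 NNLlEE=2 NNLlEe=4 NNLlee=2 NNllEE=1 NNllEe=2 NNllee=1 NnLLEE=2 NnLLEe=4 NnLLee=2 NnLlEE=4 NnLlEe=8 NnLlee=4 NnllEE=2 NnllEe=4 Nnllee=2 nnLLEE=1 nnLLEe=2 nnLLee=1 nnLlEE=2 nnLlEe=4 nnLlee=2 nnllEE=1 nnllEe=2 nnllee=1
nn ll E_ hits 3/64; gcd=1; 3÷1/64÷1 = 3/64

P(nn ll E_) = 3/64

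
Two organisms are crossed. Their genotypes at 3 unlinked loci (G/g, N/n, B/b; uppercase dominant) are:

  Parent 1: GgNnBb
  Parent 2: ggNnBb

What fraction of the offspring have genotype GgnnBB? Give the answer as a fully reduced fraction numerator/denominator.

P(GgnnBB) = 1/32

GgNnBb gametes: GNB×1, GNb×1, GnB×1, Gnb×1, gNB×1, gNb×1, gnB×1, gnb×1
ggNnBb gametes: gNB×2, gNb×2, gnB×2, gnb×2
GgNnBb×ggNnBb grid (8·8=64): GgNNBB=2 GgNNBb=4 GgNNbb=2 GgNnBB=4 GgNnBb=8 GgNnbb=4 GgnnBB=2 GgnnBb=4 Ggnnbb=2 ggNNBB=2 ggNNBb=4 ggNNbb=2 ggNnBB=4 ggNnBb=8 ggNnbb=4 ggnnBB=2 ggnnBb=4 ggnnbb=2
GgnnBB hits 2/64; gcd=2; 2÷2/64÷2 = 1/32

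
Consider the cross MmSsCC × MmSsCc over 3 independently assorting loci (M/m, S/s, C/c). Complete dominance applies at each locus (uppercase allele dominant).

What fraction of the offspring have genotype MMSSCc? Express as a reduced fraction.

MmSsCC gametes: MSC×2, MsC×2, mSC×2, msC×2
MmSsCc gametes: MSC×1, MSc×1, MsC×1, Msc×1, mSC×1, mSc×1, msC×1, msc×1
MmSsCC×MmSsCc grid (8·8=64): MMSSCC=2 MMSSCc=2 MMSsCC=4 MMSsCc=4 MMssCC=2 MMssCc=2 MmSSCC=4 MmSSCc=4 MmSsCC=8 MmSsCc=8 MmssCC=4 MmssCc=4 mmSSCC=2 mmSSCc=2 mmSsCC=4 mmSsCc=4 mmssCC=2 mmssCc=2
MMSSCc hits 2/64; gcd=2; 2÷2/64÷2 = 1/32

P(MMSSCc) = 1/32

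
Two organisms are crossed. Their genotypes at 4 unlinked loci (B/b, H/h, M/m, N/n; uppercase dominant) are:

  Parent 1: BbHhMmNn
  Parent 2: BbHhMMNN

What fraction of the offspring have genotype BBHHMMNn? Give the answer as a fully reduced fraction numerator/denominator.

BbHhMmNn gametes: BHMN×1, BHMn×1, BHmN×1, BHmn×1, BhMN×1, BhMn×1, BhmN×1, Bhmn×1, bHMN×1, bHMn×1, bHmN×1, bHmn×1, bhMN×1, bhMn×1, bhmN×1, bhmn×1
BbHhMMNN gametes: BHMN×4, BhMN×4, bHMN×4, bhMN×4
BbHhMmNn×BbHhMMNN grid (16·16=256): BBHHMMNN=4 BBHHMMNn=4 BBHHMmNN=4 BBHHMmNn=4 BBHhMMNN=8 BBHhMMNn=8 BBHhMmNN=8 BBHhMmNn=8 BBhhMMNN=4 BBhhMMNn=4 BBhhMmNN=4 BBhhMmNn=4 BbHHMMNN=8 BbHHMMNn=8 BbHHMmNN=8 BbHHMmNn=8 BbHhMMNN=16 BbHhMMNn=16 BbHhMmNN=16 BbHhMmNn=16 BbhhMMNN=8 BbhhMMNn=8 BbhhMmNN=8 BbhhMmNn=8 bbHHMMNN=4 bbHHMMNn=4 bbHHMmNN=4 bbHHMmNn=4 bbHhMMNN=8 bbHhMMNn=8 bbHhMmNN=8 bbHhMmNn=8 bbhhMMNN=4 bbhhMMNn=4 bbhhMmNN=4 bbhhMmNn=4
BBHHMMNn hits 4/256; gcd=4; 4÷4/256÷4 = 1/64

P(BBHHMMNn) = 1/64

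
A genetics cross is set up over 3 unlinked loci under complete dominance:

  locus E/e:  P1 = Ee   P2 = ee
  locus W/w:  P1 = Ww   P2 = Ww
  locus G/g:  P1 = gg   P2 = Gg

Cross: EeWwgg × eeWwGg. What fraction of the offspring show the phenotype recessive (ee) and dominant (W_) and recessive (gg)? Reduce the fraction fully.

P(ee W_ gg) = 3/16

EeWwgg gametes: EWg×2, Ewg×2, eWg×2, ewg×2
eeWwGg gametes: eWG×2, eWg×2, ewG×2, ewg×2
EeWwgg×eeWwGg grid (8·8=64): EeWWGg=4 EeWWgg=4 EeWwGg=8 EeWwgg=8 EewwGg=4 Eewwgg=4 eeWWGg=4 eeWWgg=4 eeWwGg=8 eeWwgg=8 eewwGg=4 eewwgg=4
ee W_ gg hits 12/64; gcd=4; 12÷4/64÷4 = 3/16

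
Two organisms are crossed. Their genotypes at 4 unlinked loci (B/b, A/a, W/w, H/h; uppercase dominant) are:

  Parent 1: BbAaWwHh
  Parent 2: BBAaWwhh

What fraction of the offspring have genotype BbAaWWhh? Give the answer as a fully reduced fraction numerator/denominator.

P(BbAaWWhh) = 1/32

BbAaWwHh gametes: BAWH×1, BAWh×1, BAwH×1, BAwh×1, BaWH×1, BaWh×1, BawH×1, Bawh×1, bAWH×1, bAWh×1, bAwH×1, bAwh×1, baWH×1, baWh×1, bawH×1, bawh×1
BBAaWwhh gametes: BAWh×4, BAwh×4, BaWh×4, Bawh×4
BbAaWwHh×BBAaWwhh grid (16·16=256): BBAAWWHh=4 BBAAWWhh=4 BBAAWwHh=8 BBAAWwhh=8 BBAAwwHh=4 BBAAwwhh=4 BBAaWWHh=8 BBAaWWhh=8 BBAaWwHh=16 BBAaWwhh=16 BBAawwHh=8 BBAawwhh=8 BBaaWWHh=4 BBaaWWhh=4 BBaaWwHh=8 BBaaWwhh=8 BBaawwHh=4 BBaawwhh=4 BbAAWWHh=4 BbAAWWhh=4 BbAAWwHh=8 BbAAWwhh=8 BbAAwwHh=4 BbAAwwhh=4 BbAaWWHh=8 BbAaWWhh=8 BbAaWwHh=16 BbAaWwhh=16 BbAawwHh=8 BbAawwhh=8 BbaaWWHh=4 BbaaWWhh=4 BbaaWwHh=8 BbaaWwhh=8 BbaawwHh=4 Bbaawwhh=4
BbAaWWhh hits 8/256; gcd=8; 8÷8/256÷8 = 1/32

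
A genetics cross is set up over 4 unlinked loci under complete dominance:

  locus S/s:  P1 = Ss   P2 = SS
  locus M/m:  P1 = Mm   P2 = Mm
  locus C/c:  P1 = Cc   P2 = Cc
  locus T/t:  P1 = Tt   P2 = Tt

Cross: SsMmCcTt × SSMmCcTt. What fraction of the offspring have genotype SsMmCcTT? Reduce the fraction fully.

SsMmCcTt gametes: SMCT×1, SMCt×1, SMcT×1, SMct×1, SmCT×1, SmCt×1, SmcT×1, Smct×1, sMCT×1, sMCt×1, sMcT×1, sMct×1, smCT×1, smCt×1, smcT×1, smct×1
SSMmCcTt gametes: SMCT×2, SMCt×2, SMcT×2, SMct×2, SmCT×2, SmCt×2, SmcT×2, Smct×2
SsMmCcTt×SSMmCcTt grid (16·16=256): SSMMCCTT=2 SSMMCCTt=4 SSMMCCtt=2 SSMMCcTT=4 SSMMCcTt=8 SSMMCctt=4 SSMMccTT=2 SSMMccTt=4 SSMMcctt=2 SSMmCCTT=4 SSMmCCTt=8 SSMmCCtt=4 SSMmCcTT=8 SSMmCcTt=16 SSMmCctt=8 SSMmccTT=4 SSMmccTt=8 SSMmcctt=4 SSmmCCTT=2 SSmmCCTt=4 SSmmCCtt=2 SSmmCcTT=4 SSmmCcTt=8 SSmmCctt=4 SSmmccTT=2 SSmmccTt=4 SSmmcctt=2 SsMMCCTT=2 SsMMCCTt=4 SsMMCCtt=2 SsMMCcTT=4 SsMMCcTt=8 SsMMCctt=4 SsMMccTT=2 SsMMccTt=4 SsMMcctt=2 SsMmCCTT=4 SsMmCCTt=8 SsMmCCtt=4 SsMmCcTT=8 SsMmCcTt=16 SsMmCctt=8 SsMmccTT=4 SsMmccTt=8 SsMmcctt=4 SsmmCCTT=2 SsmmCCTt=4 SsmmCCtt=2 SsmmCcTT=4 SsmmCcTt=8 SsmmCctt=4 SsmmccTT=2 SsmmccTt=4 Ssmmcctt=2
SsMmCcTT hits 8/256; gcd=8; 8÷8/256÷8 = 1/32

P(SsMmCcTT) = 1/32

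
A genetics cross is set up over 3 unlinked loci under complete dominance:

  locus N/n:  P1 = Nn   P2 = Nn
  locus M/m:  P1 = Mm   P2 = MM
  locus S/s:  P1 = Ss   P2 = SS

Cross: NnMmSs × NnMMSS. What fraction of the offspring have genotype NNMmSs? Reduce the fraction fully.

P(NNMmSs) = 1/16

NnMmSs gametes: NMS×1, NMs×1, NmS×1, Nms×1, nMS×1, nMs×1, nmS×1, nms×1
NnMMSS gametes: NMS×4, nMS×4
NnMmSs×NnMMSS grid (8·8=64): NNMMSS=4 NNMMSs=4 NNMmSS=4 NNMmSs=4 NnMMSS=8 NnMMSs=8 NnMmSS=8 NnMmSs=8 nnMMSS=4 nnMMSs=4 nnMmSS=4 nnMmSs=4
NNMmSs hits 4/64; gcd=4; 4÷4/64÷4 = 1/16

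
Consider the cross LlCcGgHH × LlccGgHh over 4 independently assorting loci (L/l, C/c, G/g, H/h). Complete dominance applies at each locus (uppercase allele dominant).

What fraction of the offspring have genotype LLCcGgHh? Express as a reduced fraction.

LlCcGgHH gametes: LCGH×2, LCgH×2, LcGH×2, LcgH×2, lCGH×2, lCgH×2, lcGH×2, lcgH×2
LlccGgHh gametes: LcGH×2, LcGh×2, LcgH×2, Lcgh×2, lcGH×2, lcGh×2, lcgH×2, lcgh×2
LlCcGgHH×LlccGgHh grid (16·16=256): LLCcGGHH=4 LLCcGGHh=4 LLCcGgHH=8 LLCcGgHh=8 LLCcggHH=4 LLCcggHh=4 LLccGGHH=4 LLccGGHh=4 LLccGgHH=8 LLccGgHh=8 LLccggHH=4 LLccggHh=4 LlCcGGHH=8 LlCcGGHh=8 LlCcGgHH=16 LlCcGgHh=16 LlCcggHH=8 LlCcggHh=8 LlccGGHH=8 LlccGGHh=8 LlccGgHH=16 LlccGgHh=16 LlccggHH=8 LlccggHh=8 llCcGGHH=4 llCcGGHh=4 llCcGgHH=8 llCcGgHh=8 llCcggHH=4 llCcggHh=4 llccGGHH=4 llccGGHh=4 llccGgHH=8 llccGgHh=8 llccggHH=4 llccggHh=4
LLCcGgHh hits 8/256; gcd=8; 8÷8/256÷8 = 1/32

P(LLCcGgHh) = 1/32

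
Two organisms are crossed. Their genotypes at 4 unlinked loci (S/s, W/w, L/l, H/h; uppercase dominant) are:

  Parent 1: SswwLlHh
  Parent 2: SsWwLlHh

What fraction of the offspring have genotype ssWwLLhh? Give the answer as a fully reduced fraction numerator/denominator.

SswwLlHh gametes: SwLH×2, SwLh×2, SwlH×2, Swlh×2, swLH×2, swLh×2, swlH×2, swlh×2
SsWwLlHh gametes: SWLH×1, SWLh×1, SWlH×1, SWlh×1, SwLH×1, SwLh×1, SwlH×1, Swlh×1, sWLH×1, sWLh×1, sWlH×1, sWlh×1, swLH×1, swLh×1, swlH×1, swlh×1
SswwLlHh×SsWwLlHh grid (16·16=256): SSWwLLHH=2 SSWwLLHh=4 SSWwLLhh=2 SSWwLlHH=4 SSWwLlHh=8 SSWwLlhh=4 SSWwllHH=2 SSWwllHh=4 SSWwllhh=2 SSwwLLHH=2 SSwwLLHh=4 SSwwLLhh=2 SSwwLlHH=4 SSwwLlHh=8 SSwwLlhh=4 SSwwllHH=2 SSwwllHh=4 SSwwllhh=2 SsWwLLHH=4 SsWwLLHh=8 SsWwLLhh=4 SsWwLlHH=8 SsWwLlHh=16 SsWwLlhh=8 SsWwllHH=4 SsWwllHh=8 SsWwllhh=4 SswwLLHH=4 SswwLLHh=8 SswwLLhh=4 SswwLlHH=8 SswwLlHh=16 SswwLlhh=8 SswwllHH=4 SswwllHh=8 Sswwllhh=4 ssWwLLHH=2 ssWwLLHh=4 ssWwLLhh=2 ssWwLlHH=4 ssWwLlHh=8 ssWwLlhh=4 ssWwllHH=2 ssWwllHh=4 ssWwllhh=2 sswwLLHH=2 sswwLLHh=4 sswwLLhh=2 sswwLlHH=4 sswwLlHh=8 sswwLlhh=4 sswwllHH=2 sswwllHh=4 sswwllhh=2
ssWwLLhh hits 2/256; gcd=2; 2÷2/256÷2 = 1/128

P(ssWwLLhh) = 1/128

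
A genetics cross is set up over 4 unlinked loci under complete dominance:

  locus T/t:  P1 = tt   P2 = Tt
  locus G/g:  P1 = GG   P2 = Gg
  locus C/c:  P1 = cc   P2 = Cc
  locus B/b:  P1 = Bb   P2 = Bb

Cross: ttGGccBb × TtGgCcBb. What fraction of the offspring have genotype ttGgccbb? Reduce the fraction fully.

ttGGccBb gametes: tGcB×8, tGcb×8
TtGgCcBb gametes: TGCB×1, TGCb×1, TGcB×1, TGcb×1, TgCB×1, TgCb×1, TgcB×1, Tgcb×1, tGCB×1, tGCb×1, tGcB×1, tGcb×1, tgCB×1, tgCb×1, tgcB×1, tgcb×1
ttGGccBb×TtGgCcBb grid (16·16=256): TtGGCcBB=8 TtGGCcBb=16 TtGGCcbb=8 TtGGccBB=8 TtGGccBb=16 TtGGccbb=8 TtGgCcBB=8 TtGgCcBb=16 TtGgCcbb=8 TtGgccBB=8 TtGgccBb=16 TtGgccbb=8 ttGGCcBB=8 ttGGCcBb=16 ttGGCcbb=8 ttGGccBB=8 ttGGccBb=16 ttGGccbb=8 ttGgCcBB=8 ttGgCcBb=16 ttGgCcbb=8 ttGgccBB=8 ttGgccBb=16 ttGgccbb=8
ttGgccbb hits 8/256; gcd=8; 8÷8/256÷8 = 1/32

P(ttGgccbb) = 1/32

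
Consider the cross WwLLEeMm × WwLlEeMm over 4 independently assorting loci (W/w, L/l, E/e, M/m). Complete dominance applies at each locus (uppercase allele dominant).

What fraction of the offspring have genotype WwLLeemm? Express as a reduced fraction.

WwLLEeMm gametes: WLEM×2, WLEm×2, WLeM×2, WLem×2, wLEM×2, wLEm×2, wLeM×2, wLem×2
WwLlEeMm gametes: WLEM×1, WLEm×1, WLeM×1, WLem×1, WlEM×1, WlEm×1, WleM×1, Wlem×1, wLEM×1, wLEm×1, wLeM×1, wLem×1, wlEM×1, wlEm×1, wleM×1, wlem×1
WwLLEeMm×WwLlEeMm grid (16·16=256): WWLLEEMM=2 WWLLEEMm=4 WWLLEEmm=2 WWLLEeMM=4 WWLLEeMm=8 WWLLEemm=4 WWLLeeMM=2 WWLLeeMm=4 WWLLeemm=2 WWLlEEMM=2 WWLlEEMm=4 WWLlEEmm=2 WWLlEeMM=4 WWLlEeMm=8 WWLlEemm=4 WWLleeMM=2 WWLleeMm=4 WWLleemm=2 WwLLEEMM=4 WwLLEEMm=8 WwLLEEmm=4 WwLLEeMM=8 WwLLEeMm=16 WwLLEemm=8 WwLLeeMM=4 WwLLeeMm=8 WwLLeemm=4 WwLlEEMM=4 WwLlEEMm=8 WwLlEEmm=4 WwLlEeMM=8 WwLlEeMm=16 WwLlEemm=8 WwLleeMM=4 WwLleeMm=8 WwLleemm=4 wwLLEEMM=2 wwLLEEMm=4 wwLLEEmm=2 wwLLEeMM=4 wwLLEeMm=8 wwLLEemm=4 wwLLeeMM=2 wwLLeeMm=4 wwLLeemm=2 wwLlEEMM=2 wwLlEEMm=4 wwLlEEmm=2 wwLlEeMM=4 wwLlEeMm=8 wwLlEemm=4 wwLleeMM=2 wwLleeMm=4 wwLleemm=2
WwLLeemm hits 4/256; gcd=4; 4÷4/256÷4 = 1/64

P(WwLLeemm) = 1/64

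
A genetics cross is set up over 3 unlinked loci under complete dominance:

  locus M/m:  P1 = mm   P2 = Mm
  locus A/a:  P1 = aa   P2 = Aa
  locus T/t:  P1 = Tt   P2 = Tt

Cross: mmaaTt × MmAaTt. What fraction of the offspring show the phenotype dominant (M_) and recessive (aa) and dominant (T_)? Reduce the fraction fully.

mmaaTt gametes: maT×4, mat×4
MmAaTt gametes: MAT×1, MAt×1, MaT×1, Mat×1, mAT×1, mAt×1, maT×1, mat×1
mmaaTt×MmAaTt grid (8·8=64): MmAaTT=4 MmAaTt=8 MmAatt=4 MmaaTT=4 MmaaTt=8 Mmaatt=4 mmAaTT=4 mmAaTt=8 mmAatt=4 mmaaTT=4 mmaaTt=8 mmaatt=4
M_ aa T_ hits 12/64; gcd=4; 12÷4/64÷4 = 3/16

P(M_ aa T_) = 3/16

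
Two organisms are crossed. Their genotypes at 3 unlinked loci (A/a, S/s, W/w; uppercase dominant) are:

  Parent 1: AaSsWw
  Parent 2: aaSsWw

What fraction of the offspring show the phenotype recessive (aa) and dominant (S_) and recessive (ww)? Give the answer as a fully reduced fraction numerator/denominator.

AaSsWw gametes: ASW×1, ASw×1, AsW×1, Asw×1, aSW×1, aSw×1, asW×1, asw×1
aaSsWw gametes: aSW×2, aSw×2, asW×2, asw×2
AaSsWw×aaSsWw grid (8·8=64): AaSSWW=2 AaSSWw=4 AaSSww=2 AaSsWW=4 AaSsWw=8 AaSsww=4 AassWW=2 AassWw=4 Aassww=2 aaSSWW=2 aaSSWw=4 aaSSww=2 aaSsWW=4 aaSsWw=8 aaSsww=4 aassWW=2 aassWw=4 aassww=2
aa S_ ww hits 6/64; gcd=2; 6÷2/64÷2 = 3/32

P(aa S_ ww) = 3/32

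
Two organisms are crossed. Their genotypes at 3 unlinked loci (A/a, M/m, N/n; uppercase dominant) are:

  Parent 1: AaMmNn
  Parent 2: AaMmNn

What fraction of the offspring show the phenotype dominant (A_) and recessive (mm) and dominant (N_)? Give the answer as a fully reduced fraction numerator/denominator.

P(A_ mm N_) = 9/64

AaMmNn gametes: AMN×1, AMn×1, AmN×1, Amn×1, aMN×1, aMn×1, amN×1, amn×1
AaMmNn gametes: AMN×1, AMn×1, AmN×1, Amn×1, aMN×1, aMn×1, amN×1, amn×1
AaMmNn×AaMmNn grid (8·8=64): AAMMNN=1 AAMMNn=2 AAMMnn=1 AAMmNN=2 AAMmNn=4 AAMmnn=2 AAmmNN=1 AAmmNn=2 AAmmnn=1 AaMMNN=2 AaMMNn=4 AaMMnn=2 AaMmNN=4 AaMmNn=8 AaMmnn=4 AammNN=2 AammNn=4 Aammnn=2 aaMMNN=1 aaMMNn=2 aaMMnn=1 aaMmNN=2 aaMmNn=4 aaMmnn=2 aammNN=1 aammNn=2 aammnn=1
A_ mm N_ hits 9/64; gcd=1; 9÷1/64÷1 = 9/64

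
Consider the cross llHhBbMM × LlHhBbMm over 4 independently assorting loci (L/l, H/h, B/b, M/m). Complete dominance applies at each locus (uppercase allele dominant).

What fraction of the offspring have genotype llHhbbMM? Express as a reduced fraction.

llHhBbMM gametes: lHBM×4, lHbM×4, lhBM×4, lhbM×4
LlHhBbMm gametes: LHBM×1, LHBm×1, LHbM×1, LHbm×1, LhBM×1, LhBm×1, LhbM×1, Lhbm×1, lHBM×1, lHBm×1, lHbM×1, lHbm×1, lhBM×1, lhBm×1, lhbM×1, lhbm×1
llHhBbMM×LlHhBbMm grid (16·16=256): LlHHBBMM=4 LlHHBBMm=4 LlHHBbMM=8 LlHHBbMm=8 LlHHbbMM=4 LlHHbbMm=4 LlHhBBMM=8 LlHhBBMm=8 LlHhBbMM=16 LlHhBbMm=16 LlHhbbMM=8 LlHhbbMm=8 LlhhBBMM=4 LlhhBBMm=4 LlhhBbMM=8 LlhhBbMm=8 LlhhbbMM=4 LlhhbbMm=4 llHHBBMM=4 llHHBBMm=4 llHHBbMM=8 llHHBbMm=8 llHHbbMM=4 llHHbbMm=4 llHhBBMM=8 llHhBBMm=8 llHhBbMM=16 llHhBbMm=16 llHhbbMM=8 llHhbbMm=8 llhhBBMM=4 llhhBBMm=4 llhhBbMM=8 llhhBbMm=8 llhhbbMM=4 llhhbbMm=4
llHhbbMM hits 8/256; gcd=8; 8÷8/256÷8 = 1/32

P(llHhbbMM) = 1/32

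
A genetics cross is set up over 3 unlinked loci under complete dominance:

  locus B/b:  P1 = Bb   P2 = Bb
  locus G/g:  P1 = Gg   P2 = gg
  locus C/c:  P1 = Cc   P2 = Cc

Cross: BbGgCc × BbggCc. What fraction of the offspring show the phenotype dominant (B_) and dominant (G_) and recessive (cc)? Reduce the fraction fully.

P(B_ G_ cc) = 3/32

BbGgCc gametes: BGC×1, BGc×1, BgC×1, Bgc×1, bGC×1, bGc×1, bgC×1, bgc×1
BbggCc gametes: BgC×2, Bgc×2, bgC×2, bgc×2
BbGgCc×BbggCc grid (8·8=64): BBGgCC=2 BBGgCc=4 BBGgcc=2 BBggCC=2 BBggCc=4 BBggcc=2 BbGgCC=4 BbGgCc=8 BbGgcc=4 BbggCC=4 BbggCc=8 Bbggcc=4 bbGgCC=2 bbGgCc=4 bbGgcc=2 bbggCC=2 bbggCc=4 bbggcc=2
B_ G_ cc hits 6/64; gcd=2; 6÷2/64÷2 = 3/32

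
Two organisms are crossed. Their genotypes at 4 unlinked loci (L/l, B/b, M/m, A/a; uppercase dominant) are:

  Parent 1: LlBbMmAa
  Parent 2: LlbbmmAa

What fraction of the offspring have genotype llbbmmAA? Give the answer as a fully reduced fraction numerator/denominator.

LlBbMmAa gametes: LBMA×1, LBMa×1, LBmA×1, LBma×1, LbMA×1, LbMa×1, LbmA×1, Lbma×1, lBMA×1, lBMa×1, lBmA×1, lBma×1, lbMA×1, lbMa×1, lbmA×1, lbma×1
LlbbmmAa gametes: LbmA×4, Lbma×4, lbmA×4, lbma×4
LlBbMmAa×LlbbmmAa grid (16·16=256): LLBbMmAA=4 LLBbMmAa=8 LLBbMmaa=4 LLBbmmAA=4 LLBbmmAa=8 LLBbmmaa=4 LLbbMmAA=4 LLbbMmAa=8 LLbbMmaa=4 LLbbmmAA=4 LLbbmmAa=8 LLbbmmaa=4 LlBbMmAA=8 LlBbMmAa=16 LlBbMmaa=8 LlBbmmAA=8 LlBbmmAa=16 LlBbmmaa=8 LlbbMmAA=8 LlbbMmAa=16 LlbbMmaa=8 LlbbmmAA=8 LlbbmmAa=16 Llbbmmaa=8 llBbMmAA=4 llBbMmAa=8 llBbMmaa=4 llBbmmAA=4 llBbmmAa=8 llBbmmaa=4 llbbMmAA=4 llbbMmAa=8 llbbMmaa=4 llbbmmAA=4 llbbmmAa=8 llbbmmaa=4
llbbmmAA hits 4/256; gcd=4; 4÷4/256÷4 = 1/64

P(llbbmmAA) = 1/64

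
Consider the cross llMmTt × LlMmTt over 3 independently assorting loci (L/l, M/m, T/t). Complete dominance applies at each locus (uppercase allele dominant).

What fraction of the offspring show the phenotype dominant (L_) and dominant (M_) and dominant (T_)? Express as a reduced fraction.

llMmTt gametes: lMT×2, lMt×2, lmT×2, lmt×2
LlMmTt gametes: LMT×1, LMt×1, LmT×1, Lmt×1, lMT×1, lMt×1, lmT×1, lmt×1
llMmTt×LlMmTt grid (8·8=64): LlMMTT=2 LlMMTt=4 LlMMtt=2 LlMmTT=4 LlMmTt=8 LlMmtt=4 LlmmTT=2 LlmmTt=4 Llmmtt=2 llMMTT=2 llMMTt=4 llMMtt=2 llMmTT=4 llMmTt=8 llMmtt=4 llmmTT=2 llmmTt=4 llmmtt=2
L_ M_ T_ hits 18/64; gcd=2; 18÷2/64÷2 = 9/32

P(L_ M_ T_) = 9/32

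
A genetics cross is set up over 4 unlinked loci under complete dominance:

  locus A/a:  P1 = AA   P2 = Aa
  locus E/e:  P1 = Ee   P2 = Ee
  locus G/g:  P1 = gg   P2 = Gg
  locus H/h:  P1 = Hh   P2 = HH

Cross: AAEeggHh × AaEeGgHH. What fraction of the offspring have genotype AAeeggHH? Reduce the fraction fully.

P(AAeeggHH) = 1/32

AAEeggHh gametes: AEgH×4, AEgh×4, AegH×4, Aegh×4
AaEeGgHH gametes: AEGH×2, AEgH×2, AeGH×2, AegH×2, aEGH×2, aEgH×2, aeGH×2, aegH×2
AAEeggHh×AaEeGgHH grid (16·16=256): AAEEGgHH=8 AAEEGgHh=8 AAEEggHH=8 AAEEggHh=8 AAEeGgHH=16 AAEeGgHh=16 AAEeggHH=16 AAEeggHh=16 AAeeGgHH=8 AAeeGgHh=8 AAeeggHH=8 AAeeggHh=8 AaEEGgHH=8 AaEEGgHh=8 AaEEggHH=8 AaEEggHh=8 AaEeGgHH=16 AaEeGgHh=16 AaEeggHH=16 AaEeggHh=16 AaeeGgHH=8 AaeeGgHh=8 AaeeggHH=8 AaeeggHh=8
AAeeggHH hits 8/256; gcd=8; 8÷8/256÷8 = 1/32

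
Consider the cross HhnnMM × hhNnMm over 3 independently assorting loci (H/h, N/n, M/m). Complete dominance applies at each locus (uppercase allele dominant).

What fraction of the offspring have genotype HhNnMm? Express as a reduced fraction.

P(HhNnMm) = 1/8

HhnnMM gametes: HnM×4, hnM×4
hhNnMm gametes: hNM×2, hNm×2, hnM×2, hnm×2
HhnnMM×hhNnMm grid (8·8=64): HhNnMM=8 HhNnMm=8 HhnnMM=8 HhnnMm=8 hhNnMM=8 hhNnMm=8 hhnnMM=8 hhnnMm=8
HhNnMm hits 8/64; gcd=8; 8÷8/64÷8 = 1/8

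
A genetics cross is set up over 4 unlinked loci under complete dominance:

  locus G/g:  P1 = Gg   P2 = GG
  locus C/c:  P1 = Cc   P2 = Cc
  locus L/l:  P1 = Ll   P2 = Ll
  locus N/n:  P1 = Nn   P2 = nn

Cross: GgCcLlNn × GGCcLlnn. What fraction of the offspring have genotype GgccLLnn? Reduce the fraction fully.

P(GgccLLnn) = 1/64

GgCcLlNn gametes: GCLN×1, GCLn×1, GClN×1, GCln×1, GcLN×1, GcLn×1, GclN×1, Gcln×1, gCLN×1, gCLn×1, gClN×1, gCln×1, gcLN×1, gcLn×1, gclN×1, gcln×1
GGCcLlnn gametes: GCLn×4, GCln×4, GcLn×4, Gcln×4
GgCcLlNn×GGCcLlnn grid (16·16=256): GGCCLLNn=4 GGCCLLnn=4 GGCCLlNn=8 GGCCLlnn=8 GGCCllNn=4 GGCCllnn=4 GGCcLLNn=8 GGCcLLnn=8 GGCcLlNn=16 GGCcLlnn=16 GGCcllNn=8 GGCcllnn=8 GGccLLNn=4 GGccLLnn=4 GGccLlNn=8 GGccLlnn=8 GGccllNn=4 GGccllnn=4 GgCCLLNn=4 GgCCLLnn=4 GgCCLlNn=8 GgCCLlnn=8 GgCCllNn=4 GgCCllnn=4 GgCcLLNn=8 GgCcLLnn=8 GgCcLlNn=16 GgCcLlnn=16 GgCcllNn=8 GgCcllnn=8 GgccLLNn=4 GgccLLnn=4 GgccLlNn=8 GgccLlnn=8 GgccllNn=4 Ggccllnn=4
GgccLLnn hits 4/256; gcd=4; 4÷4/256÷4 = 1/64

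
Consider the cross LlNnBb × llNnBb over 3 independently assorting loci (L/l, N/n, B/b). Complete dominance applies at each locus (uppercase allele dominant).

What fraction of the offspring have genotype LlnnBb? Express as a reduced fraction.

P(LlnnBb) = 1/16

LlNnBb gametes: LNB×1, LNb×1, LnB×1, Lnb×1, lNB×1, lNb×1, lnB×1, lnb×1
llNnBb gametes: lNB×2, lNb×2, lnB×2, lnb×2
LlNnBb×llNnBb grid (8·8=64): LlNNBB=2 LlNNBb=4 LlNNbb=2 LlNnBB=4 LlNnBb=8 LlNnbb=4 LlnnBB=2 LlnnBb=4 Llnnbb=2 llNNBB=2 llNNBb=4 llNNbb=2 llNnBB=4 llNnBb=8 llNnbb=4 llnnBB=2 llnnBb=4 llnnbb=2
LlnnBb hits 4/64; gcd=4; 4÷4/64÷4 = 1/16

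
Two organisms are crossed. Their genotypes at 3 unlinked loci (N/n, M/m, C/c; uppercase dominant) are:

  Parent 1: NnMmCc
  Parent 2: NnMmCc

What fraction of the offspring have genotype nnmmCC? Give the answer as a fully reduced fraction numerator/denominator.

P(nnmmCC) = 1/64

NnMmCc gametes: NMC×1, NMc×1, NmC×1, Nmc×1, nMC×1, nMc×1, nmC×1, nmc×1
NnMmCc gametes: NMC×1, NMc×1, NmC×1, Nmc×1, nMC×1, nMc×1, nmC×1, nmc×1
NnMmCc×NnMmCc grid (8·8=64): NNMMCC=1 NNMMCc=2 NNMMcc=1 NNMmCC=2 NNMmCc=4 NNMmcc=2 NNmmCC=1 NNmmCc=2 NNmmcc=1 NnMMCC=2 NnMMCc=4 NnMMcc=2 NnMmCC=4 NnMmCc=8 NnMmcc=4 NnmmCC=2 NnmmCc=4 Nnmmcc=2 nnMMCC=1 nnMMCc=2 nnMMcc=1 nnMmCC=2 nnMmCc=4 nnMmcc=2 nnmmCC=1 nnmmCc=2 nnmmcc=1
nnmmCC hits 1/64; gcd=1; 1÷1/64÷1 = 1/64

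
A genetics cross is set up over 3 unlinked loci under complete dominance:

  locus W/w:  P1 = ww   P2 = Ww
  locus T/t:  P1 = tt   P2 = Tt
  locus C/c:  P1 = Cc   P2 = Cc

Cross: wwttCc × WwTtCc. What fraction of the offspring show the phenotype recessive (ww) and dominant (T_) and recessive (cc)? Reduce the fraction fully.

wwttCc gametes: wtC×4, wtc×4
WwTtCc gametes: WTC×1, WTc×1, WtC×1, Wtc×1, wTC×1, wTc×1, wtC×1, wtc×1
wwttCc×WwTtCc grid (8·8=64): WwTtCC=4 WwTtCc=8 WwTtcc=4 WwttCC=4 WwttCc=8 Wwttcc=4 wwTtCC=4 wwTtCc=8 wwTtcc=4 wwttCC=4 wwttCc=8 wwttcc=4
ww T_ cc hits 4/64; gcd=4; 4÷4/64÷4 = 1/16

P(ww T_ cc) = 1/16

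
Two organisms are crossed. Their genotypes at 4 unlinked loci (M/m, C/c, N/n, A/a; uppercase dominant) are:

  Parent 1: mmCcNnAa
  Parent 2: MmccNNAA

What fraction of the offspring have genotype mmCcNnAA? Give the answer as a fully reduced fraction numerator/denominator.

mmCcNnAa gametes: mCNA×2, mCNa×2, mCnA×2, mCna×2, mcNA×2, mcNa×2, mcnA×2, mcna×2
MmccNNAA gametes: McNA×8, mcNA×8
mmCcNnAa×MmccNNAA grid (16·16=256): MmCcNNAA=16 MmCcNNAa=16 MmCcNnAA=16 MmCcNnAa=16 MmccNNAA=16 MmccNNAa=16 MmccNnAA=16 MmccNnAa=16 mmCcNNAA=16 mmCcNNAa=16 mmCcNnAA=16 mmCcNnAa=16 mmccNNAA=16 mmccNNAa=16 mmccNnAA=16 mmccNnAa=16
mmCcNnAA hits 16/256; gcd=16; 16÷16/256÷16 = 1/16

P(mmCcNnAA) = 1/16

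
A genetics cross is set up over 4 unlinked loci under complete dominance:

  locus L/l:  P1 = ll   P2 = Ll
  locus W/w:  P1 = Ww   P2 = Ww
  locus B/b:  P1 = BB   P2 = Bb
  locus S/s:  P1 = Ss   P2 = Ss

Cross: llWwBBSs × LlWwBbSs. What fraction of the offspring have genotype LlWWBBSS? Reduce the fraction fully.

P(LlWWBBSS) = 1/64

llWwBBSs gametes: lWBS×4, lWBs×4, lwBS×4, lwBs×4
LlWwBbSs gametes: LWBS×1, LWBs×1, LWbS×1, LWbs×1, LwBS×1, LwBs×1, LwbS×1, Lwbs×1, lWBS×1, lWBs×1, lWbS×1, lWbs×1, lwBS×1, lwBs×1, lwbS×1, lwbs×1
llWwBBSs×LlWwBbSs grid (16·16=256): LlWWBBSS=4 LlWWBBSs=8 LlWWBBss=4 LlWWBbSS=4 LlWWBbSs=8 LlWWBbss=4 LlWwBBSS=8 LlWwBBSs=16 LlWwBBss=8 LlWwBbSS=8 LlWwBbSs=16 LlWwBbss=8 LlwwBBSS=4 LlwwBBSs=8 LlwwBBss=4 LlwwBbSS=4 LlwwBbSs=8 LlwwBbss=4 llWWBBSS=4 llWWBBSs=8 llWWBBss=4 llWWBbSS=4 llWWBbSs=8 llWWBbss=4 llWwBBSS=8 llWwBBSs=16 llWwBBss=8 llWwBbSS=8 llWwBbSs=16 llWwBbss=8 llwwBBSS=4 llwwBBSs=8 llwwBBss=4 llwwBbSS=4 llwwBbSs=8 llwwBbss=4
LlWWBBSS hits 4/256; gcd=4; 4÷4/256÷4 = 1/64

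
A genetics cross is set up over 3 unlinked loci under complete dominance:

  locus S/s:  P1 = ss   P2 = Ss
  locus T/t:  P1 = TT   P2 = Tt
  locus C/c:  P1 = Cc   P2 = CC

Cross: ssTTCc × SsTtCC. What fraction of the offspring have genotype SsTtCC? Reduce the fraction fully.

P(SsTtCC) = 1/8

ssTTCc gametes: sTC×4, sTc×4
SsTtCC gametes: STC×2, StC×2, sTC×2, stC×2
ssTTCc×SsTtCC grid (8·8=64): SsTTCC=8 SsTTCc=8 SsTtCC=8 SsTtCc=8 ssTTCC=8 ssTTCc=8 ssTtCC=8 ssTtCc=8
SsTtCC hits 8/64; gcd=8; 8÷8/64÷8 = 1/8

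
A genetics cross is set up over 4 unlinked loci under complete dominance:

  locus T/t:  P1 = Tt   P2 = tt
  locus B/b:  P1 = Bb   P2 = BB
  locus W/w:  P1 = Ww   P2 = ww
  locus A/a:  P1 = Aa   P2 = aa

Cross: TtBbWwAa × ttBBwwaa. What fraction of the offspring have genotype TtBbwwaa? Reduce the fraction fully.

TtBbWwAa gametes: TBWA×1, TBWa×1, TBwA×1, TBwa×1, TbWA×1, TbWa×1, TbwA×1, Tbwa×1, tBWA×1, tBWa×1, tBwA×1, tBwa×1, tbWA×1, tbWa×1, tbwA×1, tbwa×1
ttBBwwaa gametes: tBwa×16
TtBbWwAa×ttBBwwaa grid (16·16=256): TtBBWwAa=16 TtBBWwaa=16 TtBBwwAa=16 TtBBwwaa=16 TtBbWwAa=16 TtBbWwaa=16 TtBbwwAa=16 TtBbwwaa=16 ttBBWwAa=16 ttBBWwaa=16 ttBBwwAa=16 ttBBwwaa=16 ttBbWwAa=16 ttBbWwaa=16 ttBbwwAa=16 ttBbwwaa=16
TtBbwwaa hits 16/256; gcd=16; 16÷16/256÷16 = 1/16

P(TtBbwwaa) = 1/16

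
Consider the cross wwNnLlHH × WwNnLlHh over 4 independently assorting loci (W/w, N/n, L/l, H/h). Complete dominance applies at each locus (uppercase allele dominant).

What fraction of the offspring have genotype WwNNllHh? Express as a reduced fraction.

P(WwNNllHh) = 1/64

wwNnLlHH gametes: wNLH×4, wNlH×4, wnLH×4, wnlH×4
WwNnLlHh gametes: WNLH×1, WNLh×1, WNlH×1, WNlh×1, WnLH×1, WnLh×1, WnlH×1, Wnlh×1, wNLH×1, wNLh×1, wNlH×1, wNlh×1, wnLH×1, wnLh×1, wnlH×1, wnlh×1
wwNnLlHH×WwNnLlHh grid (16·16=256): WwNNLLHH=4 WwNNLLHh=4 WwNNLlHH=8 WwNNLlHh=8 WwNNllHH=4 WwNNllHh=4 WwNnLLHH=8 WwNnLLHh=8 WwNnLlHH=16 WwNnLlHh=16 WwNnllHH=8 WwNnllHh=8 WwnnLLHH=4 WwnnLLHh=4 WwnnLlHH=8 WwnnLlHh=8 WwnnllHH=4 WwnnllHh=4 wwNNLLHH=4 wwNNLLHh=4 wwNNLlHH=8 wwNNLlHh=8 wwNNllHH=4 wwNNllHh=4 wwNnLLHH=8 wwNnLLHh=8 wwNnLlHH=16 wwNnLlHh=16 wwNnllHH=8 wwNnllHh=8 wwnnLLHH=4 wwnnLLHh=4 wwnnLlHH=8 wwnnLlHh=8 wwnnllHH=4 wwnnllHh=4
WwNNllHh hits 4/256; gcd=4; 4÷4/256÷4 = 1/64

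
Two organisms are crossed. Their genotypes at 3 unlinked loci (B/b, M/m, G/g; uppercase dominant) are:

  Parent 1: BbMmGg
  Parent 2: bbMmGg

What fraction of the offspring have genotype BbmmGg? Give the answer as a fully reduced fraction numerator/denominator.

BbMmGg gametes: BMG×1, BMg×1, BmG×1, Bmg×1, bMG×1, bMg×1, bmG×1, bmg×1
bbMmGg gametes: bMG×2, bMg×2, bmG×2, bmg×2
BbMmGg×bbMmGg grid (8·8=64): BbMMGG=2 BbMMGg=4 BbMMgg=2 BbMmGG=4 BbMmGg=8 BbMmgg=4 BbmmGG=2 BbmmGg=4 Bbmmgg=2 bbMMGG=2 bbMMGg=4 bbMMgg=2 bbMmGG=4 bbMmGg=8 bbMmgg=4 bbmmGG=2 bbmmGg=4 bbmmgg=2
BbmmGg hits 4/64; gcd=4; 4÷4/64÷4 = 1/16

P(BbmmGg) = 1/16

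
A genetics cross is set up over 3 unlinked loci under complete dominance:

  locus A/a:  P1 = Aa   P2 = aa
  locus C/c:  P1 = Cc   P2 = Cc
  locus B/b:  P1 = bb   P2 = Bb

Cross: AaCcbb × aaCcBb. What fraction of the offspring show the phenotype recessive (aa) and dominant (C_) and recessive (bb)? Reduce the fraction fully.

P(aa C_ bb) = 3/16

AaCcbb gametes: ACb×2, Acb×2, aCb×2, acb×2
aaCcBb gametes: aCB×2, aCb×2, acB×2, acb×2
AaCcbb×aaCcBb grid (8·8=64): AaCCBb=4 AaCCbb=4 AaCcBb=8 AaCcbb=8 AaccBb=4 Aaccbb=4 aaCCBb=4 aaCCbb=4 aaCcBb=8 aaCcbb=8 aaccBb=4 aaccbb=4
aa C_ bb hits 12/64; gcd=4; 12÷4/64÷4 = 3/16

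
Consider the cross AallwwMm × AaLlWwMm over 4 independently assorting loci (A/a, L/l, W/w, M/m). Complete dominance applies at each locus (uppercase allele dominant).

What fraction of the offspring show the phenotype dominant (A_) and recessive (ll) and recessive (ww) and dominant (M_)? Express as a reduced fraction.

P(A_ ll ww M_) = 9/64

AallwwMm gametes: AlwM×4, Alwm×4, alwM×4, alwm×4
AaLlWwMm gametes: ALWM×1, ALWm×1, ALwM×1, ALwm×1, AlWM×1, AlWm×1, AlwM×1, Alwm×1, aLWM×1, aLWm×1, aLwM×1, aLwm×1, alWM×1, alWm×1, alwM×1, alwm×1
AallwwMm×AaLlWwMm grid (16·16=256): AALlWwMM=4 AALlWwMm=8 AALlWwmm=4 AALlwwMM=4 AALlwwMm=8 AALlwwmm=4 AAllWwMM=4 AAllWwMm=8 AAllWwmm=4 AAllwwMM=4 AAllwwMm=8 AAllwwmm=4 AaLlWwMM=8 AaLlWwMm=16 AaLlWwmm=8 AaLlwwMM=8 AaLlwwMm=16 AaLlwwmm=8 AallWwMM=8 AallWwMm=16 AallWwmm=8 AallwwMM=8 AallwwMm=16 Aallwwmm=8 aaLlWwMM=4 aaLlWwMm=8 aaLlWwmm=4 aaLlwwMM=4 aaLlwwMm=8 aaLlwwmm=4 aallWwMM=4 aallWwMm=8 aallWwmm=4 aallwwMM=4 aallwwMm=8 aallwwmm=4
A_ ll ww M_ hits 36/256; gcd=4; 36÷4/256÷4 = 9/64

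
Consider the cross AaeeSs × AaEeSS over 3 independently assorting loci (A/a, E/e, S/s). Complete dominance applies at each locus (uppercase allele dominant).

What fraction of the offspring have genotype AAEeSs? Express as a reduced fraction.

P(AAEeSs) = 1/16

AaeeSs gametes: AeS×2, Aes×2, aeS×2, aes×2
AaEeSS gametes: AES×2, AeS×2, aES×2, aeS×2
AaeeSs×AaEeSS grid (8·8=64): AAEeSS=4 AAEeSs=4 AAeeSS=4 AAeeSs=4 AaEeSS=8 AaEeSs=8 AaeeSS=8 AaeeSs=8 aaEeSS=4 aaEeSs=4 aaeeSS=4 aaeeSs=4
AAEeSs hits 4/64; gcd=4; 4÷4/64÷4 = 1/16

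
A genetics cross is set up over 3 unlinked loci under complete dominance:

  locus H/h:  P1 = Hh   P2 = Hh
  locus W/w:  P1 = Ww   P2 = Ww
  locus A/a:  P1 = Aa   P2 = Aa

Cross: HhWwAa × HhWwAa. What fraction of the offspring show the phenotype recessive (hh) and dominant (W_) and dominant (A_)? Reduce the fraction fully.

HhWwAa gametes: HWA×1, HWa×1, HwA×1, Hwa×1, hWA×1, hWa×1, hwA×1, hwa×1
HhWwAa gametes: HWA×1, HWa×1, HwA×1, Hwa×1, hWA×1, hWa×1, hwA×1, hwa×1
HhWwAa×HhWwAa grid (8·8=64): HHWWAA=1 HHWWAa=2 HHWWaa=1 HHWwAA=2 HHWwAa=4 HHWwaa=2 HHwwAA=1 HHwwAa=2 HHwwaa=1 HhWWAA=2 HhWWAa=4 HhWWaa=2 HhWwAA=4 HhWwAa=8 HhWwaa=4 HhwwAA=2 HhwwAa=4 Hhwwaa=2 hhWWAA=1 hhWWAa=2 hhWWaa=1 hhWwAA=2 hhWwAa=4 hhWwaa=2 hhwwAA=1 hhwwAa=2 hhwwaa=1
hh W_ A_ hits 9/64; gcd=1; 9÷1/64÷1 = 9/64

P(hh W_ A_) = 9/64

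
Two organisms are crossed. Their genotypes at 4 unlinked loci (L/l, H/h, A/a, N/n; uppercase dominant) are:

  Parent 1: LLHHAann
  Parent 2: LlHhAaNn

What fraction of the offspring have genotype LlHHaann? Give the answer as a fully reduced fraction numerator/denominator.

LLHHAann gametes: LHAn×8, LHan×8
LlHhAaNn gametes: LHAN×1, LHAn×1, LHaN×1, LHan×1, LhAN×1, LhAn×1, LhaN×1, Lhan×1, lHAN×1, lHAn×1, lHaN×1, lHan×1, lhAN×1, lhAn×1, lhaN×1, lhan×1
LLHHAann×LlHhAaNn grid (16·16=256): LLHHAANn=8 LLHHAAnn=8 LLHHAaNn=16 LLHHAann=16 LLHHaaNn=8 LLHHaann=8 LLHhAANn=8 LLHhAAnn=8 LLHhAaNn=16 LLHhAann=16 LLHhaaNn=8 LLHhaann=8 LlHHAANn=8 LlHHAAnn=8 LlHHAaNn=16 LlHHAann=16 LlHHaaNn=8 LlHHaann=8 LlHhAANn=8 LlHhAAnn=8 LlHhAaNn=16 LlHhAann=16 LlHhaaNn=8 LlHhaann=8
LlHHaann hits 8/256; gcd=8; 8÷8/256÷8 = 1/32

P(LlHHaann) = 1/32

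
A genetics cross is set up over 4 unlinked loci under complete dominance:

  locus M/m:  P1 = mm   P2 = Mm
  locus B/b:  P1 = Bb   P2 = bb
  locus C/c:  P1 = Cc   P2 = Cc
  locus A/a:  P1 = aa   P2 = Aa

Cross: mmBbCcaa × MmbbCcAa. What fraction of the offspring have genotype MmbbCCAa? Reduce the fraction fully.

P(MmbbCCAa) = 1/32

mmBbCcaa gametes: mBCa×4, mBca×4, mbCa×4, mbca×4
MmbbCcAa gametes: MbCA×2, MbCa×2, MbcA×2, Mbca×2, mbCA×2, mbCa×2, mbcA×2, mbca×2
mmBbCcaa×MmbbCcAa grid (16·16=256): MmBbCCAa=8 MmBbCCaa=8 MmBbCcAa=16 MmBbCcaa=16 MmBbccAa=8 MmBbccaa=8 MmbbCCAa=8 MmbbCCaa=8 MmbbCcAa=16 MmbbCcaa=16 MmbbccAa=8 Mmbbccaa=8 mmBbCCAa=8 mmBbCCaa=8 mmBbCcAa=16 mmBbCcaa=16 mmBbccAa=8 mmBbccaa=8 mmbbCCAa=8 mmbbCCaa=8 mmbbCcAa=16 mmbbCcaa=16 mmbbccAa=8 mmbbccaa=8
MmbbCCAa hits 8/256; gcd=8; 8÷8/256÷8 = 1/32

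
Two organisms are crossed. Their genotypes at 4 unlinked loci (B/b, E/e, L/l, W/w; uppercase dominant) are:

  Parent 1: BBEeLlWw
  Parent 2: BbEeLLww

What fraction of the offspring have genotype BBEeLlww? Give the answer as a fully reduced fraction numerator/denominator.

P(BBEeLlww) = 1/16

BBEeLlWw gametes: BELW×2, BELw×2, BElW×2, BElw×2, BeLW×2, BeLw×2, BelW×2, Belw×2
BbEeLLww gametes: BELw×4, BeLw×4, bELw×4, beLw×4
BBEeLlWw×BbEeLLww grid (16·16=256): BBEELLWw=8 BBEELLww=8 BBEELlWw=8 BBEELlww=8 BBEeLLWw=16 BBEeLLww=16 BBEeLlWw=16 BBEeLlww=16 BBeeLLWw=8 BBeeLLww=8 BBeeLlWw=8 BBeeLlww=8 BbEELLWw=8 BbEELLww=8 BbEELlWw=8 BbEELlww=8 BbEeLLWw=16 BbEeLLww=16 BbEeLlWw=16 BbEeLlww=16 BbeeLLWw=8 BbeeLLww=8 BbeeLlWw=8 BbeeLlww=8
BBEeLlww hits 16/256; gcd=16; 16÷16/256÷16 = 1/16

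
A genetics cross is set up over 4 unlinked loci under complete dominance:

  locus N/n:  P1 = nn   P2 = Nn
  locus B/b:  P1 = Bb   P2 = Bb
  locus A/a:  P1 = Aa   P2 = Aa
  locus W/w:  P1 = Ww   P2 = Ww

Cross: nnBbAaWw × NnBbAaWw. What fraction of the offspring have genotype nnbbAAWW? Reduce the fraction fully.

P(nnbbAAWW) = 1/128

nnBbAaWw gametes: nBAW×2, nBAw×2, nBaW×2, nBaw×2, nbAW×2, nbAw×2, nbaW×2, nbaw×2
NnBbAaWw gametes: NBAW×1, NBAw×1, NBaW×1, NBaw×1, NbAW×1, NbAw×1, NbaW×1, Nbaw×1, nBAW×1, nBAw×1, nBaW×1, nBaw×1, nbAW×1, nbAw×1, nbaW×1, nbaw×1
nnBbAaWw×NnBbAaWw grid (16·16=256): NnBBAAWW=2 NnBBAAWw=4 NnBBAAww=2 NnBBAaWW=4 NnBBAaWw=8 NnBBAaww=4 NnBBaaWW=2 NnBBaaWw=4 NnBBaaww=2 NnBbAAWW=4 NnBbAAWw=8 NnBbAAww=4 NnBbAaWW=8 NnBbAaWw=16 NnBbAaww=8 NnBbaaWW=4 NnBbaaWw=8 NnBbaaww=4 NnbbAAWW=2 NnbbAAWw=4 NnbbAAww=2 NnbbAaWW=4 NnbbAaWw=8 NnbbAaww=4 NnbbaaWW=2 NnbbaaWw=4 Nnbbaaww=2 nnBBAAWW=2 nnBBAAWw=4 nnBBAAww=2 nnBBAaWW=4 nnBBAaWw=8 nnBBAaww=4 nnBBaaWW=2 nnBBaaWw=4 nnBBaaww=2 nnBbAAWW=4 nnBbAAWw=8 nnBbAAww=4 nnBbAaWW=8 nnBbAaWw=16 nnBbAaww=8 nnBbaaWW=4 nnBbaaWw=8 nnBbaaww=4 nnbbAAWW=2 nnbbAAWw=4 nnbbAAww=2 nnbbAaWW=4 nnbbAaWw=8 nnbbAaww=4 nnbbaaWW=2 nnbbaaWw=4 nnbbaaww=2
nnbbAAWW hits 2/256; gcd=2; 2÷2/256÷2 = 1/128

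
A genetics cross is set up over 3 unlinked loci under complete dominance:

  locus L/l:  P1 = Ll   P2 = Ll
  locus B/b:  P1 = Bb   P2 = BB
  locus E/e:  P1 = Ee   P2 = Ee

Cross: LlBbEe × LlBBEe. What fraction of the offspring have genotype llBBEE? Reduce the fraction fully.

LlBbEe gametes: LBE×1, LBe×1, LbE×1, Lbe×1, lBE×1, lBe×1, lbE×1, lbe×1
LlBBEe gametes: LBE×2, LBe×2, lBE×2, lBe×2
LlBbEe×LlBBEe grid (8·8=64): LLBBEE=2 LLBBEe=4 LLBBee=2 LLBbEE=2 LLBbEe=4 LLBbee=2 LlBBEE=4 LlBBEe=8 LlBBee=4 LlBbEE=4 LlBbEe=8 LlBbee=4 llBBEE=2 llBBEe=4 llBBee=2 llBbEE=2 llBbEe=4 llBbee=2
llBBEE hits 2/64; gcd=2; 2÷2/64÷2 = 1/32

P(llBBEE) = 1/32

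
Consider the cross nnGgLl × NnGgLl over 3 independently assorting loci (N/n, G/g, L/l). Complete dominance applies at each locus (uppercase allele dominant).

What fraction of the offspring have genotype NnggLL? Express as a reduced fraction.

P(NnggLL) = 1/32

nnGgLl gametes: nGL×2, nGl×2, ngL×2, ngl×2
NnGgLl gametes: NGL×1, NGl×1, NgL×1, Ngl×1, nGL×1, nGl×1, ngL×1, ngl×1
nnGgLl×NnGgLl grid (8·8=64): NnGGLL=2 NnGGLl=4 NnGGll=2 NnGgLL=4 NnGgLl=8 NnGgll=4 NnggLL=2 NnggLl=4 Nnggll=2 nnGGLL=2 nnGGLl=4 nnGGll=2 nnGgLL=4 nnGgLl=8 nnGgll=4 nnggLL=2 nnggLl=4 nnggll=2
NnggLL hits 2/64; gcd=2; 2÷2/64÷2 = 1/32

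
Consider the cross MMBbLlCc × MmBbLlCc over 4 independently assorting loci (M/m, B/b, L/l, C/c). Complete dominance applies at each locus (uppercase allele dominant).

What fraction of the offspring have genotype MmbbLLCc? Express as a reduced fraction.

P(MmbbLLCc) = 1/64

MMBbLlCc gametes: MBLC×2, MBLc×2, MBlC×2, MBlc×2, MbLC×2, MbLc×2, MblC×2, Mblc×2
MmBbLlCc gametes: MBLC×1, MBLc×1, MBlC×1, MBlc×1, MbLC×1, MbLc×1, MblC×1, Mblc×1, mBLC×1, mBLc×1, mBlC×1, mBlc×1, mbLC×1, mbLc×1, mblC×1, mblc×1
MMBbLlCc×MmBbLlCc grid (16·16=256): MMBBLLCC=2 MMBBLLCc=4 MMBBLLcc=2 MMBBLlCC=4 MMBBLlCc=8 MMBBLlcc=4 MMBBllCC=2 MMBBllCc=4 MMBBllcc=2 MMBbLLCC=4 MMBbLLCc=8 MMBbLLcc=4 MMBbLlCC=8 MMBbLlCc=16 MMBbLlcc=8 MMBbllCC=4 MMBbllCc=8 MMBbllcc=4 MMbbLLCC=2 MMbbLLCc=4 MMbbLLcc=2 MMbbLlCC=4 MMbbLlCc=8 MMbbLlcc=4 MMbbllCC=2 MMbbllCc=4 MMbbllcc=2 MmBBLLCC=2 MmBBLLCc=4 MmBBLLcc=2 MmBBLlCC=4 MmBBLlCc=8 MmBBLlcc=4 MmBBllCC=2 MmBBllCc=4 MmBBllcc=2 MmBbLLCC=4 MmBbLLCc=8 MmBbLLcc=4 MmBbLlCC=8 MmBbLlCc=16 MmBbLlcc=8 MmBbllCC=4 MmBbllCc=8 MmBbllcc=4 MmbbLLCC=2 MmbbLLCc=4 MmbbLLcc=2 MmbbLlCC=4 MmbbLlCc=8 MmbbLlcc=4 MmbbllCC=2 MmbbllCc=4 Mmbbllcc=2
MmbbLLCc hits 4/256; gcd=4; 4÷4/256÷4 = 1/64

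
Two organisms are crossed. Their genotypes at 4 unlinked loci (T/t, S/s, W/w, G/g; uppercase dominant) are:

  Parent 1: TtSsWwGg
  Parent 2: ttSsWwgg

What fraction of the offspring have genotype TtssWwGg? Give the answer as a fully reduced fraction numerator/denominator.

TtSsWwGg gametes: TSWG×1, TSWg×1, TSwG×1, TSwg×1, TsWG×1, TsWg×1, TswG×1, Tswg×1, tSWG×1, tSWg×1, tSwG×1, tSwg×1, tsWG×1, tsWg×1, tswG×1, tswg×1
ttSsWwgg gametes: tSWg×4, tSwg×4, tsWg×4, tswg×4
TtSsWwGg×ttSsWwgg grid (16·16=256): TtSSWWGg=4 TtSSWWgg=4 TtSSWwGg=8 TtSSWwgg=8 TtSSwwGg=4 TtSSwwgg=4 TtSsWWGg=8 TtSsWWgg=8 TtSsWwGg=16 TtSsWwgg=16 TtSswwGg=8 TtSswwgg=8 TtssWWGg=4 TtssWWgg=4 TtssWwGg=8 TtssWwgg=8 TtsswwGg=4 Ttsswwgg=4 ttSSWWGg=4 ttSSWWgg=4 ttSSWwGg=8 ttSSWwgg=8 ttSSwwGg=4 ttSSwwgg=4 ttSsWWGg=8 ttSsWWgg=8 ttSsWwGg=16 ttSsWwgg=16 ttSswwGg=8 ttSswwgg=8 ttssWWGg=4 ttssWWgg=4 ttssWwGg=8 ttssWwgg=8 ttsswwGg=4 ttsswwgg=4
TtssWwGg hits 8/256; gcd=8; 8÷8/256÷8 = 1/32

P(TtssWwGg) = 1/32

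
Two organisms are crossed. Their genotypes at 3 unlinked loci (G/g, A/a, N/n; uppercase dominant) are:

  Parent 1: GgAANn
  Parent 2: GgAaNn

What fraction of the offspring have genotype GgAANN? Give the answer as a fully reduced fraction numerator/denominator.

P(GgAANN) = 1/16

GgAANn gametes: GAN×2, GAn×2, gAN×2, gAn×2
GgAaNn gametes: GAN×1, GAn×1, GaN×1, Gan×1, gAN×1, gAn×1, gaN×1, gan×1
GgAANn×GgAaNn grid (8·8=64): GGAANN=2 GGAANn=4 GGAAnn=2 GGAaNN=2 GGAaNn=4 GGAann=2 GgAANN=4 GgAANn=8 GgAAnn=4 GgAaNN=4 GgAaNn=8 GgAann=4 ggAANN=2 ggAANn=4 ggAAnn=2 ggAaNN=2 ggAaNn=4 ggAann=2
GgAANN hits 4/64; gcd=4; 4÷4/64÷4 = 1/16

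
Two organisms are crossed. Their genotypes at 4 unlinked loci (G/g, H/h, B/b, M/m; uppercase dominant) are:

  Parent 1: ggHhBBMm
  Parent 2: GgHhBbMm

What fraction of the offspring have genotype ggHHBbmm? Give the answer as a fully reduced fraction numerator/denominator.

P(ggHHBbmm) = 1/64

ggHhBBMm gametes: gHBM×4, gHBm×4, ghBM×4, ghBm×4
GgHhBbMm gametes: GHBM×1, GHBm×1, GHbM×1, GHbm×1, GhBM×1, GhBm×1, GhbM×1, Ghbm×1, gHBM×1, gHBm×1, gHbM×1, gHbm×1, ghBM×1, ghBm×1, ghbM×1, ghbm×1
ggHhBBMm×GgHhBbMm grid (16·16=256): GgHHBBMM=4 GgHHBBMm=8 GgHHBBmm=4 GgHHBbMM=4 GgHHBbMm=8 GgHHBbmm=4 GgHhBBMM=8 GgHhBBMm=16 GgHhBBmm=8 GgHhBbMM=8 GgHhBbMm=16 GgHhBbmm=8 GghhBBMM=4 GghhBBMm=8 GghhBBmm=4 GghhBbMM=4 GghhBbMm=8 GghhBbmm=4 ggHHBBMM=4 ggHHBBMm=8 ggHHBBmm=4 ggHHBbMM=4 ggHHBbMm=8 ggHHBbmm=4 ggHhBBMM=8 ggHhBBMm=16 ggHhBBmm=8 ggHhBbMM=8 ggHhBbMm=16 ggHhBbmm=8 gghhBBMM=4 gghhBBMm=8 gghhBBmm=4 gghhBbMM=4 gghhBbMm=8 gghhBbmm=4
ggHHBbmm hits 4/256; gcd=4; 4÷4/256÷4 = 1/64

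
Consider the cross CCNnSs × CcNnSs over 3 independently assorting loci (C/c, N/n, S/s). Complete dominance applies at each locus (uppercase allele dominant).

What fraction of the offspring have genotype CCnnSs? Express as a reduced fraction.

CCNnSs gametes: CNS×2, CNs×2, CnS×2, Cns×2
CcNnSs gametes: CNS×1, CNs×1, CnS×1, Cns×1, cNS×1, cNs×1, cnS×1, cns×1
CCNnSs×CcNnSs grid (8·8=64): CCNNSS=2 CCNNSs=4 CCNNss=2 CCNnSS=4 CCNnSs=8 CCNnss=4 CCnnSS=2 CCnnSs=4 CCnnss=2 CcNNSS=2 CcNNSs=4 CcNNss=2 CcNnSS=4 CcNnSs=8 CcNnss=4 CcnnSS=2 CcnnSs=4 Ccnnss=2
CCnnSs hits 4/64; gcd=4; 4÷4/64÷4 = 1/16

P(CCnnSs) = 1/16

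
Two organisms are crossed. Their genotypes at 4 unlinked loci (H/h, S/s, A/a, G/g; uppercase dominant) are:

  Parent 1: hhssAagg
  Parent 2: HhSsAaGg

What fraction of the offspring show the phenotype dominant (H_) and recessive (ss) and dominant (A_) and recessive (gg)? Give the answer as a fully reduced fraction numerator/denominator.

hhssAagg gametes: hsAg×8, hsag×8
HhSsAaGg gametes: HSAG×1, HSAg×1, HSaG×1, HSag×1, HsAG×1, HsAg×1, HsaG×1, Hsag×1, hSAG×1, hSAg×1, hSaG×1, hSag×1, hsAG×1, hsAg×1, hsaG×1, hsag×1
hhssAagg×HhSsAaGg grid (16·16=256): HhSsAAGg=8 HhSsAAgg=8 HhSsAaGg=16 HhSsAagg=16 HhSsaaGg=8 HhSsaagg=8 HhssAAGg=8 HhssAAgg=8 HhssAaGg=16 HhssAagg=16 HhssaaGg=8 Hhssaagg=8 hhSsAAGg=8 hhSsAAgg=8 hhSsAaGg=16 hhSsAagg=16 hhSsaaGg=8 hhSsaagg=8 hhssAAGg=8 hhssAAgg=8 hhssAaGg=16 hhssAagg=16 hhssaaGg=8 hhssaagg=8
H_ ss A_ gg hits 24/256; gcd=8; 24÷8/256÷8 = 3/32

P(H_ ss A_ gg) = 3/32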